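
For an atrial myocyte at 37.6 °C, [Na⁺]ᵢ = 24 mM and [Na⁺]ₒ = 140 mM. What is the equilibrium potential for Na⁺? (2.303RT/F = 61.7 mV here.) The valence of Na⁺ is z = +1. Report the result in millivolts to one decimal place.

E = (61.7/z) · log₁₀([Na⁺]_out/[Na⁺]_in) with z = +1.
= (61.7/1) · log₁₀(140/24) = 61.70 · log₁₀(5.833)
= 61.70 · (0.7659) = 47.26 mV

47.3 mV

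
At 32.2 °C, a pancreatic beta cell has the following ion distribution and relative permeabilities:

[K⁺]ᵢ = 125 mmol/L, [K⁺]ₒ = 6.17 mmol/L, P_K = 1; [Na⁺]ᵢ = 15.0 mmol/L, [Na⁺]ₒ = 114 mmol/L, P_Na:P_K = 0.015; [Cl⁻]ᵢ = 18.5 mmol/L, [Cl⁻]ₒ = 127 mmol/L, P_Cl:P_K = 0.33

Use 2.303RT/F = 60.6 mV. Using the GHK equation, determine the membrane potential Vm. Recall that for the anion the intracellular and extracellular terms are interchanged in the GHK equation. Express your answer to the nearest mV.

-65 mV

Vm = 60.6 · log₁₀[(Σ P·[cation]ₒ + Σ P·[anion]ᵢ) / (Σ P·[cation]ᵢ + Σ P·[anion]ₒ)]
Numerator = 1×6.17 + 0.015×114 + 0.33×18.5 = 13.98
Denominator = 1×125 + 0.015×15.0 + 0.33×127 = 167.1
Vm = 60.6 · log₁₀(0.083675) = 60.6 × (-1.0774) = -65.29 mV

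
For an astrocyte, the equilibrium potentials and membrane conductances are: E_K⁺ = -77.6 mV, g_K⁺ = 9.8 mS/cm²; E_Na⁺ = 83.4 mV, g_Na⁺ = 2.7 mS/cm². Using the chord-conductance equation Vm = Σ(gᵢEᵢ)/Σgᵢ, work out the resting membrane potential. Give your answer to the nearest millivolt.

-43 mV

Σ gᵢEᵢ = 9.8·(-77.6) + 2.7·(83.4) = -535.30
Σ gᵢ = 9.8 + 2.7 = 12.5
Vm = -535.30 / 12.5 = -42.82 mV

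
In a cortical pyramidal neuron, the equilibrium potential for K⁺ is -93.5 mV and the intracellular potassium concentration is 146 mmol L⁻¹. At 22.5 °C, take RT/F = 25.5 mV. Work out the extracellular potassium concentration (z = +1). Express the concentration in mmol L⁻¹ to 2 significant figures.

3.7 mmol L⁻¹

Nernst: E = (25.5/1) · ln([out]/[in]), so ln([out]/[in]) = -93.5 × 1 / 25.5 = -3.6667.
[out]/[in] = e^(-3.6667) = 0.02556.
[out] = 0.02556 × 146 = 3.732 mmol L⁻¹.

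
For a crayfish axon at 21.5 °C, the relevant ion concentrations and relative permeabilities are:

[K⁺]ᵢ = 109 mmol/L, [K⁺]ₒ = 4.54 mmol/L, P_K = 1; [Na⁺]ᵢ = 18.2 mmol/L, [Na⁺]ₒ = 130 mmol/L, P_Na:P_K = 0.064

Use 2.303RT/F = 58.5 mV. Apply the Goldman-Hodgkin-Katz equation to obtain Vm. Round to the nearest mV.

-55 mV

Vm = 58.5 · log₁₀[(Σ P·[cation]ₒ + Σ P·[anion]ᵢ) / (Σ P·[cation]ᵢ + Σ P·[anion]ₒ)]
Numerator = 1×4.54 + 0.064×130 = 12.86
Denominator = 1×109 + 0.064×18.2 = 110.2
Vm = 58.5 · log₁₀(0.11673) = 58.5 × (-0.9328) = -54.57 mV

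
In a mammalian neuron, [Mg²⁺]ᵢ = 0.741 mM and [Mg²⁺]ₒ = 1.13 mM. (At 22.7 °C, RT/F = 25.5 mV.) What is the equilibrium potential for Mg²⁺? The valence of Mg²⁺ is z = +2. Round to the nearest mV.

E = (25.5/z) · ln([Mg²⁺]_out/[Mg²⁺]_in) with z = +2.
= (25.5/2) · ln(1.13/0.741) = 12.75 · ln(1.525)
= 12.75 · (0.4220) = 5.38 mV

5 mV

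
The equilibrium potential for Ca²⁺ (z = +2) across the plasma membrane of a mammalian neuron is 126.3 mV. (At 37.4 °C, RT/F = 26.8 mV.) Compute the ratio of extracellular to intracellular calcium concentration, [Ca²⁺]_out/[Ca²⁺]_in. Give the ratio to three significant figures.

ln([out]/[in]) = E·z/(26.8) = 126.3 × 2 / 26.8 = 9.4254
[out]/[in] = e^(9.4254) = 1.24e+04

12400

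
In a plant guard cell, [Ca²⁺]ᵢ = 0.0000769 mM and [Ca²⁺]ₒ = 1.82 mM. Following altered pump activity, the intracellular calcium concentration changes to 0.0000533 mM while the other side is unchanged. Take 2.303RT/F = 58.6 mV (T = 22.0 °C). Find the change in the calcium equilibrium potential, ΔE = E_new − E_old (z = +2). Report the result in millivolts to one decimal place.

E_old = (58.6/2)·log₁₀(1.82/0.0000769) = 128.16 mV
E_new = (58.6/2)·log₁₀(1.82/0.0000533) = 132.83 mV
ΔE = 132.83 − (128.16) = 4.66 mV

4.7 mV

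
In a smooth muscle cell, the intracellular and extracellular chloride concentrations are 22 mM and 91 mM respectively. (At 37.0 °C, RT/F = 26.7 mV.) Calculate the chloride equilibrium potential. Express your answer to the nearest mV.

-38 mV

E = (26.7/z) · ln([Cl⁻]_out/[Cl⁻]_in) with z = -1.
For an anion, dividing by z = -1 reverses the sign.
= (26.7/-1) · ln(91/22) = -26.70 · ln(4.136)
= -26.70 · (1.4198) = -37.91 mV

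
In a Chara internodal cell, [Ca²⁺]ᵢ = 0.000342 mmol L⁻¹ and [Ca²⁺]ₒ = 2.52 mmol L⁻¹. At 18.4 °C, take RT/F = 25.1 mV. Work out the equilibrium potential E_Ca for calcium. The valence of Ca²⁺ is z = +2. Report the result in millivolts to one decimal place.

111.8 mV

E = (25.1/z) · ln([Ca²⁺]_out/[Ca²⁺]_in) with z = +2.
= (25.1/2) · ln(2.52/0.000342) = 12.55 · ln(7368)
= 12.55 · (8.9050) = 111.76 mV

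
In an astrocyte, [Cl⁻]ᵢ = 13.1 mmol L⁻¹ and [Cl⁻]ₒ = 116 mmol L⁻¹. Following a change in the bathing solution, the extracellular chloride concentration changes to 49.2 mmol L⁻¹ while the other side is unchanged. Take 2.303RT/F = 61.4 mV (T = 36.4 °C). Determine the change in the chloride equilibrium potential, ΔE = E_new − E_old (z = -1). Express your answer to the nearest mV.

23 mV

E_old = (61.4/-1)·log₁₀(116/13.1) = -58.16 mV
E_new = (61.4/-1)·log₁₀(49.2/13.1) = -35.29 mV
ΔE = -35.29 − (-58.16) = 22.87 mV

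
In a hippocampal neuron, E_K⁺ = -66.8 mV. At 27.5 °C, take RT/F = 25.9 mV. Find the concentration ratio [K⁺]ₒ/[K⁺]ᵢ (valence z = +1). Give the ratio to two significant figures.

ln([out]/[in]) = E·z/(25.9) = -66.8 × 1 / 25.9 = -2.5792
[out]/[in] = e^(-2.5792) = 0.07584

0.076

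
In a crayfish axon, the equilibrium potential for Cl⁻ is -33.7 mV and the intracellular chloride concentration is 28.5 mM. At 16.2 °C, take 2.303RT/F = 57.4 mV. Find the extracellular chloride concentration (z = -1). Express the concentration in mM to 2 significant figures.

Nernst: E = (57.4/-1) · log₁₀([out]/[in]), so log₁₀([out]/[in]) = -33.7 × -1 / 57.4 = 0.5871.
[out]/[in] = 10^(0.5871) = 3.865.
[out] = 3.865 × 28.5 = 110.1 mM.

110 mM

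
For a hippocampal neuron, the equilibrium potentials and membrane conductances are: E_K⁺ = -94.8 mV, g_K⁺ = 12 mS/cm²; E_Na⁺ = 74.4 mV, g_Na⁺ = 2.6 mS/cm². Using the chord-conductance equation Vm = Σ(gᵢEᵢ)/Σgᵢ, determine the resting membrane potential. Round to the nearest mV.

Σ gᵢEᵢ = 12·(-94.8) + 2.6·(74.4) = -944.16
Σ gᵢ = 12 + 2.6 = 14.6
Vm = -944.16 / 14.6 = -64.67 mV

-65 mV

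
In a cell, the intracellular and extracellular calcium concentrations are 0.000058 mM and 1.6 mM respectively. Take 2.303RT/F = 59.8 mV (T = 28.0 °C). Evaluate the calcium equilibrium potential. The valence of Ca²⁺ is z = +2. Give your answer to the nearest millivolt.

E = (59.8/z) · log₁₀([Ca²⁺]_out/[Ca²⁺]_in) with z = +2.
= (59.8/2) · log₁₀(1.6/0.000058) = 29.90 · log₁₀(2.759e+04)
= 29.90 · (4.4407) = 132.78 mV

133 mV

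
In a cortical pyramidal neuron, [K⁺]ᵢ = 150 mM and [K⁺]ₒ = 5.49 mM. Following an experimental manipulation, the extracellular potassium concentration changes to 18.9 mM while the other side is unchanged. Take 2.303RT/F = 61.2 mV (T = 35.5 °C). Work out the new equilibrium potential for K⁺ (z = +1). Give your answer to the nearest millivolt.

-55 mV

After the shift: [K⁺]_out = 18.9, [K⁺]_in = 150 mM.
E_new = (61.2/1)·log₁₀(18.9/150) = 61.20 · (-0.8996) = -55.06 mV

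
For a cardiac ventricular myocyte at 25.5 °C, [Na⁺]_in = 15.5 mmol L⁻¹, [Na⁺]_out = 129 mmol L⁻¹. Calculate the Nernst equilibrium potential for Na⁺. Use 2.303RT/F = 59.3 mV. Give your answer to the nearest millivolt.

55 mV

E = (59.3/z) · log₁₀([Na⁺]_out/[Na⁺]_in) with z = +1.
= (59.3/1) · log₁₀(129/15.5) = 59.30 · log₁₀(8.323)
= 59.30 · (0.9203) = 54.57 mV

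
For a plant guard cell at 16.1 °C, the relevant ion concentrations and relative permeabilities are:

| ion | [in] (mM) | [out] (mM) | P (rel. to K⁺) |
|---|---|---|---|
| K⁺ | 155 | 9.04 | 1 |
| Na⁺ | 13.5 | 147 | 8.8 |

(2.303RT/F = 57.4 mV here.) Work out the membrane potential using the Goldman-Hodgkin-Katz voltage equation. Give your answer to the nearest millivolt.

39 mV

Vm = 57.4 · log₁₀[(Σ P·[cation]ₒ + Σ P·[anion]ᵢ) / (Σ P·[cation]ᵢ + Σ P·[anion]ₒ)]
Numerator = 1×9.04 + 8.8×147 = 1303
Denominator = 1×155 + 8.8×13.5 = 273.8
Vm = 57.4 · log₁₀(4.7576) = 57.4 × (0.6774) = 38.88 mV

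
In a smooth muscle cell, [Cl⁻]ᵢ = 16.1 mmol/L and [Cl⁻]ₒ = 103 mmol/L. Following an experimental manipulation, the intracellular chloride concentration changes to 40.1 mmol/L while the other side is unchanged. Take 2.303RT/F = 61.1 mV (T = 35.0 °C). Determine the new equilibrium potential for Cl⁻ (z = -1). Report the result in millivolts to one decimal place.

-25.0 mV

After the shift: [Cl⁻]_out = 103, [Cl⁻]_in = 40.1 mmol/L.
E_new = (61.1/-1)·log₁₀(103/40.1) = -61.10 · (0.4097) = -25.03 mV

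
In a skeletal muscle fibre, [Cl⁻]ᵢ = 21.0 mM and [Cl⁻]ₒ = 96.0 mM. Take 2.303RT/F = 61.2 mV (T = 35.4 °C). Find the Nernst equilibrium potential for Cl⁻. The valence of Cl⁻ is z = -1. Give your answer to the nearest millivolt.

E = (61.2/z) · log₁₀([Cl⁻]_out/[Cl⁻]_in) with z = -1.
For an anion, dividing by z = -1 reverses the sign.
= (61.2/-1) · log₁₀(96.0/21.0) = -61.20 · log₁₀(4.571)
= -61.20 · (0.6601) = -40.40 mV

-40 mV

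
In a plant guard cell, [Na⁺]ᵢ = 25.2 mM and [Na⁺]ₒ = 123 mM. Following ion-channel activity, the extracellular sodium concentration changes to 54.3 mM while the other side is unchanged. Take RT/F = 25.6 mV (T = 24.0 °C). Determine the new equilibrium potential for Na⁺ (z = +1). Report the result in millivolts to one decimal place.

After the shift: [Na⁺]_out = 54.3, [Na⁺]_in = 25.2 mM.
E_new = (25.6/1)·ln(54.3/25.2) = 25.60 · (0.7677) = 19.65 mV

19.7 mV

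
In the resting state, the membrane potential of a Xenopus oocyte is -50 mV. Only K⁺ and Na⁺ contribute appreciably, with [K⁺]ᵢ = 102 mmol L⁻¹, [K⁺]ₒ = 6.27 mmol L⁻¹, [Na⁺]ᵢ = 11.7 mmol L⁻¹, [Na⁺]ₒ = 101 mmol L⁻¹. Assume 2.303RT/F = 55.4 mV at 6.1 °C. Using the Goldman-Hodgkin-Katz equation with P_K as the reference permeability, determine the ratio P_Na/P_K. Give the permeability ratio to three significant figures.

Let α = P_Na/P_K. GHK: Vm = 55.4·log₁₀[(Kₒ + α·Naₒ)/(Kᵢ + α·Naᵢ)].
10^(Vm/55.4) = 10^(-50.0/55.4) = 0.12516
So 0.12516·(Kᵢ + α·Naᵢ) = Kₒ + α·Naₒ → α = (0.12516·102.0 − 6.27) / (101.0 − 0.12516·11.7)
α = (12.77 − 6.27) / (101.0 − 1.464) = 6.497/99.54 = 0.06527

0.0653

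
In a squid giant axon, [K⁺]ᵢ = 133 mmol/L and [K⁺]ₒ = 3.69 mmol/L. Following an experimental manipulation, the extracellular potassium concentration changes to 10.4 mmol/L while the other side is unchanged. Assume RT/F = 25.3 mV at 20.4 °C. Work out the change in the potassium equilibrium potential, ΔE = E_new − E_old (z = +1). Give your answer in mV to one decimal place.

26.2 mV

E_old = (25.3/1)·ln(3.69/133) = -90.69 mV
E_new = (25.3/1)·ln(10.4/133) = -64.48 mV
ΔE = -64.48 − (-90.69) = 26.22 mV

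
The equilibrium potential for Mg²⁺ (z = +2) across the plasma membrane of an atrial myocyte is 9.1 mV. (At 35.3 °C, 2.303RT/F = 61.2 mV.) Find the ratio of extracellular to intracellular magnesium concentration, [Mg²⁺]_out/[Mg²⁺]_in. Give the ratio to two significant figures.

log₁₀([out]/[in]) = E·z/(61.2) = 9.1 × 2 / 61.2 = 0.2974
[out]/[in] = 10^(0.2974) = 1.983

2.0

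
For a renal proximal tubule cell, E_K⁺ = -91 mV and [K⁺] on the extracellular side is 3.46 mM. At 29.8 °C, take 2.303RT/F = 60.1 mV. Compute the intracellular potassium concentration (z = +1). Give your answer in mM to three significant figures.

Nernst: E = (60.1/1) · log₁₀([out]/[in]), so log₁₀([out]/[in]) = -91.0 × 1 / 60.1 = -1.5141.
[out]/[in] = 10^(-1.5141) = 0.03061.
[in] = 3.46 / 0.03061 = 113 mM.

113 mM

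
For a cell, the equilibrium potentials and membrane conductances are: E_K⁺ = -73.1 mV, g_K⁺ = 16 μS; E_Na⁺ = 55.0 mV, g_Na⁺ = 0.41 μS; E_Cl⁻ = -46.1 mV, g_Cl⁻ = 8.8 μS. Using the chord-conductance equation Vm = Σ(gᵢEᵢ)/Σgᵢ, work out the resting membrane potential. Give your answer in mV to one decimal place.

-61.6 mV

Σ gᵢEᵢ = 16·(-73.1) + 0.41·(55.0) + 8.8·(-46.1) = -1552.73
Σ gᵢ = 16 + 0.41 + 8.8 = 25.21
Vm = -1552.73 / 25.21 = -61.59 mV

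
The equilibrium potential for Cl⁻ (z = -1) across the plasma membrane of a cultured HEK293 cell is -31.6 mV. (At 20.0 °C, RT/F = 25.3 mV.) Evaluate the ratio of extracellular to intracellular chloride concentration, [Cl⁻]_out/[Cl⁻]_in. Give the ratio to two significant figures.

3.5

ln([out]/[in]) = E·z/(25.3) = -31.6 × -1 / 25.3 = 1.2490
[out]/[in] = e^(1.2490) = 3.487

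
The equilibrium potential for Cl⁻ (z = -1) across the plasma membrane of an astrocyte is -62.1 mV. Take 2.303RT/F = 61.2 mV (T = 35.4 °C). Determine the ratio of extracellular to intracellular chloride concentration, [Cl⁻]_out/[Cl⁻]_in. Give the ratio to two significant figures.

10

log₁₀([out]/[in]) = E·z/(61.2) = -62.1 × -1 / 61.2 = 1.0147
[out]/[in] = 10^(1.0147) = 10.34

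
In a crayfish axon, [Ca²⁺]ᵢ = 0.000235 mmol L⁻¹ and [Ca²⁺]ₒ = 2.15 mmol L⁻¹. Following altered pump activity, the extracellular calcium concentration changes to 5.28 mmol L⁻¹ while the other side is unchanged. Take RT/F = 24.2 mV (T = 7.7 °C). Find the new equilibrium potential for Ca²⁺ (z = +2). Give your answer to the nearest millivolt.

121 mV

After the shift: [Ca²⁺]_out = 5.28, [Ca²⁺]_in = 0.000235 mmol L⁻¹.
E_new = (24.2/2)·ln(5.28/0.000235) = 12.10 · (10.0199) = 121.24 mV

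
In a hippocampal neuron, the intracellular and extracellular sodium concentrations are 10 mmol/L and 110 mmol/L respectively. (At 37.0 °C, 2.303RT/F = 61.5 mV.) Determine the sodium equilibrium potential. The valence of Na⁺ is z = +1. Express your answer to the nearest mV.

E = (61.5/z) · log₁₀([Na⁺]_out/[Na⁺]_in) with z = +1.
= (61.5/1) · log₁₀(110/10) = 61.50 · log₁₀(11)
= 61.50 · (1.0414) = 64.05 mV

64 mV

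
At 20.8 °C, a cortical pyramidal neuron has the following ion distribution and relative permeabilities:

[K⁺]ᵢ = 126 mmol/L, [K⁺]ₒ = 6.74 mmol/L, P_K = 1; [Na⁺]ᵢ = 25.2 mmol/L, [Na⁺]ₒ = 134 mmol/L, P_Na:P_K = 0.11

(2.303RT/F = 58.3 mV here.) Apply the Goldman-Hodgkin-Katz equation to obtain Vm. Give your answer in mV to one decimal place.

-45.3 mV

Vm = 58.3 · log₁₀[(Σ P·[cation]ₒ + Σ P·[anion]ᵢ) / (Σ P·[cation]ᵢ + Σ P·[anion]ₒ)]
Numerator = 1×6.74 + 0.11×134 = 21.48
Denominator = 1×126 + 0.11×25.2 = 128.8
Vm = 58.3 · log₁₀(0.16681) = 58.3 × (-0.7778) = -45.34 mV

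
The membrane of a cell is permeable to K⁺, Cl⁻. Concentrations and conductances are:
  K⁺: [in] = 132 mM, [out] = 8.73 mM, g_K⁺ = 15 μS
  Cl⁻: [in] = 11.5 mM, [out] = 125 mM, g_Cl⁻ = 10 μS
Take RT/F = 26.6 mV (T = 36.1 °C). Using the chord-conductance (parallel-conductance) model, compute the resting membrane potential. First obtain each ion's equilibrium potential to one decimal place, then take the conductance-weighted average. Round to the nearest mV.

E_K⁺ = (26.6/1)·ln(8.73/132) = -72.2 mV
E_Cl⁻ = (26.6/-1)·ln(125/11.5) = -63.5 mV
Vm = (Σ gᵢEᵢ)/(Σ gᵢ) = (15·-72.2 + 10·-63.5) / (15 + 10)
= -1718.00 / 25 = -68.72 mV

-69 mV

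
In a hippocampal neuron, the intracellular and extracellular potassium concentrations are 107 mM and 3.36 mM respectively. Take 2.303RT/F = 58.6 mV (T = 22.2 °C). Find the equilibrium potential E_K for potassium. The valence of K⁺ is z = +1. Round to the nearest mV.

E = (58.6/z) · log₁₀([K⁺]_out/[K⁺]_in) with z = +1.
= (58.6/1) · log₁₀(3.36/107) = 58.60 · log₁₀(0.0314)
= 58.60 · (-1.5030) = -88.08 mV

-88 mV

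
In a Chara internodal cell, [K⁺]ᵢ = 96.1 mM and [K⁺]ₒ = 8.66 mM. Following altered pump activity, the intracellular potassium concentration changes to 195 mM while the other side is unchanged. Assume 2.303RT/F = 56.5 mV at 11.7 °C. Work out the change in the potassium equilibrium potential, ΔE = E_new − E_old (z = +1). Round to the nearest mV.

E_old = (56.5/1)·log₁₀(8.66/96.1) = -59.05 mV
E_new = (56.5/1)·log₁₀(8.66/195) = -76.42 mV
ΔE = -76.42 − (-59.05) = -17.36 mV

-17 mV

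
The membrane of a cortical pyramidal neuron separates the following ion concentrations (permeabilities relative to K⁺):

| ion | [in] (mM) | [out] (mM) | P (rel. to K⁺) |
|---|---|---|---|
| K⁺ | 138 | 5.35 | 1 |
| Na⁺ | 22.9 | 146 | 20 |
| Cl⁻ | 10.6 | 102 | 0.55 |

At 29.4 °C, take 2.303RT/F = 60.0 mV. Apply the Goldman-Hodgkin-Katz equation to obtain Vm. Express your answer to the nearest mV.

Vm = 60.0 · log₁₀[(Σ P·[cation]ₒ + Σ P·[anion]ᵢ) / (Σ P·[cation]ᵢ + Σ P·[anion]ₒ)]
Numerator = 1×5.35 + 20×146 + 0.55×10.6 = 2931
Denominator = 1×138 + 20×22.9 + 0.55×102 = 652.1
Vm = 60.0 · log₁₀(4.495) = 60.0 × (0.6527) = 39.16 mV

39 mV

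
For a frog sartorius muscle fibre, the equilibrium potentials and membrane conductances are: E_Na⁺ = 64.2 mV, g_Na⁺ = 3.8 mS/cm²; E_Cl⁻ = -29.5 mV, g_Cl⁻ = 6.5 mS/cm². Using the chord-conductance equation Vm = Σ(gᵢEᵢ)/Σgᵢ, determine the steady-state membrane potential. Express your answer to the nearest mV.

Σ gᵢEᵢ = 3.8·(64.2) + 6.5·(-29.5) = 52.21
Σ gᵢ = 3.8 + 6.5 = 10.3
Vm = 52.21 / 10.3 = 5.07 mV

5 mV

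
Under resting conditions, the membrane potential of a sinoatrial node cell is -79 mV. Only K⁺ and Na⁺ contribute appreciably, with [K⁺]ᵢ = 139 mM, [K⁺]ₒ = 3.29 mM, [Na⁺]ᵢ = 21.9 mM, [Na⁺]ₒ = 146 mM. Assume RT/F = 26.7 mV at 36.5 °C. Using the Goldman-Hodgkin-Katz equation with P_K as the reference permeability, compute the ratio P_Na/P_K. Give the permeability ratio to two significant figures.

Let α = P_Na/P_K. GHK: Vm = 26.7·ln[(Kₒ + α·Naₒ)/(Kᵢ + α·Naᵢ)].
e^(Vm/26.7) = e^(-79.0/26.7) = 0.051881
So 0.051881·(Kᵢ + α·Naᵢ) = Kₒ + α·Naₒ → α = (0.051881·139.0 − 3.29) / (146.0 − 0.051881·21.9)
α = (7.211 − 3.29) / (146.0 − 1.136) = 3.921/144.9 = 0.02707

0.027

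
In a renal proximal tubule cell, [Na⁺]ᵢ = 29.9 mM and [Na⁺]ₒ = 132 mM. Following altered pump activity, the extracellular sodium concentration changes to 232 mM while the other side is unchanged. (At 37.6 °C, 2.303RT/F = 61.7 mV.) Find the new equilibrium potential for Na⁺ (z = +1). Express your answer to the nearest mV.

55 mV

After the shift: [Na⁺]_out = 232, [Na⁺]_in = 29.9 mM.
E_new = (61.7/1)·log₁₀(232/29.9) = 61.70 · (0.8898) = 54.90 mV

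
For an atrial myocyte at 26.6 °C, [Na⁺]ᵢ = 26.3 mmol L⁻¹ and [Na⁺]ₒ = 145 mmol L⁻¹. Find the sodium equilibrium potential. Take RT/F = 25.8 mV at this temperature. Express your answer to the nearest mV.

44 mV

E = (25.8/z) · ln([Na⁺]_out/[Na⁺]_in) with z = +1.
= (25.8/1) · ln(145/26.3) = 25.80 · ln(5.513)
= 25.80 · (1.7072) = 44.04 mV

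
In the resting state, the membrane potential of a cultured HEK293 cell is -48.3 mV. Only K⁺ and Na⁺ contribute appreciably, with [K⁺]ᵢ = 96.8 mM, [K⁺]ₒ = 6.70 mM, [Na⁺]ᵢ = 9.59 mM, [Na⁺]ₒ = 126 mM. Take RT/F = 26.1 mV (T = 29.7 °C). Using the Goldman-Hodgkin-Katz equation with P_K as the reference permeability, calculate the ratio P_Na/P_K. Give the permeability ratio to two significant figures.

Let α = P_Na/P_K. GHK: Vm = 26.1·ln[(Kₒ + α·Naₒ)/(Kᵢ + α·Naᵢ)].
e^(Vm/26.1) = e^(-48.3/26.1) = 0.15715
So 0.15715·(Kᵢ + α·Naᵢ) = Kₒ + α·Naₒ → α = (0.15715·96.8 − 6.7) / (126.0 − 0.15715·9.59)
α = (15.21 − 6.7) / (126.0 − 1.507) = 8.512/124.5 = 0.06837

0.068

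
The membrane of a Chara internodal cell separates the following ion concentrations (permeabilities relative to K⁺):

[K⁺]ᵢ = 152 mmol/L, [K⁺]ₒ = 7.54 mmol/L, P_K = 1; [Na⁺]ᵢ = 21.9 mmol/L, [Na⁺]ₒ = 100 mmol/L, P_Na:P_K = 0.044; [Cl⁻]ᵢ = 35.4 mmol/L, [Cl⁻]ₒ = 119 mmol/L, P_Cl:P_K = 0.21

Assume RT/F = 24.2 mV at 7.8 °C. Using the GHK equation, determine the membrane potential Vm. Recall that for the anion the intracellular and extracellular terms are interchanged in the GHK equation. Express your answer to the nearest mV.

Vm = 24.2 · ln[(Σ P·[cation]ₒ + Σ P·[anion]ᵢ) / (Σ P·[cation]ᵢ + Σ P·[anion]ₒ)]
Numerator = 1×7.54 + 0.044×100 + 0.21×35.4 = 19.37
Denominator = 1×152 + 0.044×21.9 + 0.21×119 = 178
Vm = 24.2 · ln(0.10887) = 24.2 × (-2.2176) = -53.67 mV

-54 mV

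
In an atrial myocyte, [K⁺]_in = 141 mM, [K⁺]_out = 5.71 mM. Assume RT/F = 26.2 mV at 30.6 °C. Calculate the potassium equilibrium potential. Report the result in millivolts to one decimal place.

-84.0 mV

E = (26.2/z) · ln([K⁺]_out/[K⁺]_in) with z = +1.
= (26.2/1) · ln(5.71/141) = 26.20 · ln(0.0405)
= 26.20 · (-3.2065) = -84.01 mV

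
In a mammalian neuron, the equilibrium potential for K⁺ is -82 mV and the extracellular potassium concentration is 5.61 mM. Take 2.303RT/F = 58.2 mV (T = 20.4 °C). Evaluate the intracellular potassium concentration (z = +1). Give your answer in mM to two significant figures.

Nernst: E = (58.2/1) · log₁₀([out]/[in]), so log₁₀([out]/[in]) = -82.0 × 1 / 58.2 = -1.4089.
[out]/[in] = 10^(-1.4089) = 0.039.
[in] = 5.61 / 0.039 = 143.8 mM.

140 mM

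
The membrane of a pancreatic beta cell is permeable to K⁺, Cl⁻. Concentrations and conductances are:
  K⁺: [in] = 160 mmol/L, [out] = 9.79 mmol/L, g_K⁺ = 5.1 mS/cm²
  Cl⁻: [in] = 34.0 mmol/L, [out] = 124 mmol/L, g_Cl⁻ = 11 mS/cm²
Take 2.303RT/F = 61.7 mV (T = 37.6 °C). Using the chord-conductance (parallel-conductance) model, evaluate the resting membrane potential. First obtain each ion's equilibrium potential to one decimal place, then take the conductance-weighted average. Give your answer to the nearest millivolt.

E_K⁺ = (61.7/1)·log₁₀(9.79/160) = -74.9 mV
E_Cl⁻ = (61.7/-1)·log₁₀(124/34.0) = -34.7 mV
Vm = (Σ gᵢEᵢ)/(Σ gᵢ) = (5.1·-74.9 + 11·-34.7) / (5.1 + 11)
= -763.69 / 16.1 = -47.43 mV

-47 mV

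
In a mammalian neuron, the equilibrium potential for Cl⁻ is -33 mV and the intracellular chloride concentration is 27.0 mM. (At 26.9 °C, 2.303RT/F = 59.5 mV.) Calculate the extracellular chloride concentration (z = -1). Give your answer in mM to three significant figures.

96.8 mM

Nernst: E = (59.5/-1) · log₁₀([out]/[in]), so log₁₀([out]/[in]) = -33.0 × -1 / 59.5 = 0.5546.
[out]/[in] = 10^(0.5546) = 3.586.
[out] = 3.586 × 27.0 = 96.82 mM.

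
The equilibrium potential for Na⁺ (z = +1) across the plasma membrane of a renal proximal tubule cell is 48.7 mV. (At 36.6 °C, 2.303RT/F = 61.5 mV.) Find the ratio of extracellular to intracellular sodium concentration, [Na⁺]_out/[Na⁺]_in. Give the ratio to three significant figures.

log₁₀([out]/[in]) = E·z/(61.5) = 48.7 × 1 / 61.5 = 0.7919
[out]/[in] = 10^(0.7919) = 6.193

6.19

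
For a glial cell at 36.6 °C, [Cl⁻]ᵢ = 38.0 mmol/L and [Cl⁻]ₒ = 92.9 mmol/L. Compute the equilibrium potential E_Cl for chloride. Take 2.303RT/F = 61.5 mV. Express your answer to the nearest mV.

-24 mV

E = (61.5/z) · log₁₀([Cl⁻]_out/[Cl⁻]_in) with z = -1.
For an anion, dividing by z = -1 reverses the sign.
= (61.5/-1) · log₁₀(92.9/38.0) = -61.50 · log₁₀(2.445)
= -61.50 · (0.3882) = -23.88 mV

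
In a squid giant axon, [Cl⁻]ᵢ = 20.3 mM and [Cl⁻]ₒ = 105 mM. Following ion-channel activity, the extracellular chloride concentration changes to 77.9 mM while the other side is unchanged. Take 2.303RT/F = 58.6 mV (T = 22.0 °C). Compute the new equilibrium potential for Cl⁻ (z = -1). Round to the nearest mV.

After the shift: [Cl⁻]_out = 77.9, [Cl⁻]_in = 20.3 mM.
E_new = (58.6/-1)·log₁₀(77.9/20.3) = -58.60 · (0.5840) = -34.22 mV

-34 mV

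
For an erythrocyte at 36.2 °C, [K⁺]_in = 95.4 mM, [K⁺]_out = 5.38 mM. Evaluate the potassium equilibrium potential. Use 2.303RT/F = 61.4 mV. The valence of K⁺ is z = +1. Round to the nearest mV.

E = (61.4/z) · log₁₀([K⁺]_out/[K⁺]_in) with z = +1.
= (61.4/1) · log₁₀(5.38/95.4) = 61.40 · log₁₀(0.05639)
= 61.40 · (-1.2488) = -76.67 mV

-77 mV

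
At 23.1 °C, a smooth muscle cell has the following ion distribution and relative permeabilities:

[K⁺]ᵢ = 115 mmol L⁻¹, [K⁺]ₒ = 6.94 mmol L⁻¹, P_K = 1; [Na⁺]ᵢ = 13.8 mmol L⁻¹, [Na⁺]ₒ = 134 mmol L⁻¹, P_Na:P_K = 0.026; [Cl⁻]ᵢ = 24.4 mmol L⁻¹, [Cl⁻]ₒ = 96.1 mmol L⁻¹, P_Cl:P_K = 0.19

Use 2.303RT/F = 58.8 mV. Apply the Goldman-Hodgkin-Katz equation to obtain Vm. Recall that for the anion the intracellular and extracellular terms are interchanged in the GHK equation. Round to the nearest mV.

Vm = 58.8 · log₁₀[(Σ P·[cation]ₒ + Σ P·[anion]ᵢ) / (Σ P·[cation]ᵢ + Σ P·[anion]ₒ)]
Numerator = 1×6.94 + 0.026×134 + 0.19×24.4 = 15.06
Denominator = 1×115 + 0.026×13.8 + 0.19×96.1 = 133.6
Vm = 58.8 · log₁₀(0.11271) = 58.8 × (-0.9480) = -55.74 mV

-56 mV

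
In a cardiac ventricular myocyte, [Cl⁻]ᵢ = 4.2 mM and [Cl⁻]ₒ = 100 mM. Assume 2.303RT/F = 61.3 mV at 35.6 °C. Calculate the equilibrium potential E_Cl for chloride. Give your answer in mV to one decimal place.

-84.4 mV

E = (61.3/z) · log₁₀([Cl⁻]_out/[Cl⁻]_in) with z = -1.
For an anion, dividing by z = -1 reverses the sign.
= (61.3/-1) · log₁₀(100/4.2) = -61.30 · log₁₀(23.81)
= -61.30 · (1.3768) = -84.39 mV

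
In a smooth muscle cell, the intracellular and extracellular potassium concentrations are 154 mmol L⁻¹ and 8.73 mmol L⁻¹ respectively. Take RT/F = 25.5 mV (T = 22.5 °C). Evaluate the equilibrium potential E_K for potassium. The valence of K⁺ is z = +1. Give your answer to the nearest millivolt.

E = (25.5/z) · ln([K⁺]_out/[K⁺]_in) with z = +1.
= (25.5/1) · ln(8.73/154) = 25.50 · ln(0.05669)
= 25.50 · (-2.8702) = -73.19 mV

-73 mV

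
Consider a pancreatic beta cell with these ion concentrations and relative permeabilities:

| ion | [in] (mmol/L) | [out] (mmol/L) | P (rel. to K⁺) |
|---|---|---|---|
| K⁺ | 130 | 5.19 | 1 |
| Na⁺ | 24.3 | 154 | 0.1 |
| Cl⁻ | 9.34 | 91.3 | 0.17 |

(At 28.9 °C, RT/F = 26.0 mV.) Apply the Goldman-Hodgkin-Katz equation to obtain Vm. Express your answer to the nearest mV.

Vm = 26.0 · ln[(Σ P·[cation]ₒ + Σ P·[anion]ᵢ) / (Σ P·[cation]ᵢ + Σ P·[anion]ₒ)]
Numerator = 1×5.19 + 0.1×154 + 0.17×9.34 = 22.18
Denominator = 1×130 + 0.1×24.3 + 0.17×91.3 = 148
Vm = 26.0 · ln(0.1499) = 26.0 × (-1.8978) = -49.34 mV

-49 mV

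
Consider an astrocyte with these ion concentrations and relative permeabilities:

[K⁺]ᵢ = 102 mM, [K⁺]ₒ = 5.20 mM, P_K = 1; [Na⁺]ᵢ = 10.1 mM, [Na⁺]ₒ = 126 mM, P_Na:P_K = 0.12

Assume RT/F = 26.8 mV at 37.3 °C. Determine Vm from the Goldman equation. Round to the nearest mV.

Vm = 26.8 · ln[(Σ P·[cation]ₒ + Σ P·[anion]ᵢ) / (Σ P·[cation]ᵢ + Σ P·[anion]ₒ)]
Numerator = 1×5.20 + 0.12×126 = 20.32
Denominator = 1×102 + 0.12×10.1 = 103.2
Vm = 26.8 · ln(0.19688) = 26.8 × (-1.6252) = -43.55 mV

-44 mV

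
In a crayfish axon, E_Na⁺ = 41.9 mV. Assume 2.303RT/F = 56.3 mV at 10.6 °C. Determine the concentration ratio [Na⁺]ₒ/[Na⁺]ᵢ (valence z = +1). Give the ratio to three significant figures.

5.55

log₁₀([out]/[in]) = E·z/(56.3) = 41.9 × 1 / 56.3 = 0.7442
[out]/[in] = 10^(0.7442) = 5.549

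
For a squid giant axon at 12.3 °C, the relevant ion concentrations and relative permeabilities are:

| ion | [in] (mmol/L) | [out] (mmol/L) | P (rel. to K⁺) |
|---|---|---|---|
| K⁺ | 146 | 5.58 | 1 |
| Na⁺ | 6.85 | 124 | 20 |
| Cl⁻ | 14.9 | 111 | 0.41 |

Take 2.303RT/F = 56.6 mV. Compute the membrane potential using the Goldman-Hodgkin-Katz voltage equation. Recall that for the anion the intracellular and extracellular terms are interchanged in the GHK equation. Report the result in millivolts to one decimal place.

49.8 mV

Vm = 56.6 · log₁₀[(Σ P·[cation]ₒ + Σ P·[anion]ᵢ) / (Σ P·[cation]ᵢ + Σ P·[anion]ₒ)]
Numerator = 1×5.58 + 20×124 + 0.41×14.9 = 2492
Denominator = 1×146 + 20×6.85 + 0.41×111 = 328.5
Vm = 56.6 · log₁₀(7.5848) = 56.6 × (0.8799) = 49.80 mV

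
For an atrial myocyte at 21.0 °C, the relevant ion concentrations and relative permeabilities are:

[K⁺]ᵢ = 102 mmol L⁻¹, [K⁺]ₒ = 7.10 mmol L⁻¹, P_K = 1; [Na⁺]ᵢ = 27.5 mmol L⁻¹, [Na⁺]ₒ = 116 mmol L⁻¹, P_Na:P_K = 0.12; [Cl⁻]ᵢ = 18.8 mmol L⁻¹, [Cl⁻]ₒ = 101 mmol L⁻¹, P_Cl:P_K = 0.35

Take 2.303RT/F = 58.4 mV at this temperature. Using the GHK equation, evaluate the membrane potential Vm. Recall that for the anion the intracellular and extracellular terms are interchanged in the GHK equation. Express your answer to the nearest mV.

Vm = 58.4 · log₁₀[(Σ P·[cation]ₒ + Σ P·[anion]ᵢ) / (Σ P·[cation]ᵢ + Σ P·[anion]ₒ)]
Numerator = 1×7.10 + 0.12×116 + 0.35×18.8 = 27.6
Denominator = 1×102 + 0.12×27.5 + 0.35×101 = 140.6
Vm = 58.4 · log₁₀(0.19623) = 58.4 × (-0.7072) = -41.30 mV

-41 mV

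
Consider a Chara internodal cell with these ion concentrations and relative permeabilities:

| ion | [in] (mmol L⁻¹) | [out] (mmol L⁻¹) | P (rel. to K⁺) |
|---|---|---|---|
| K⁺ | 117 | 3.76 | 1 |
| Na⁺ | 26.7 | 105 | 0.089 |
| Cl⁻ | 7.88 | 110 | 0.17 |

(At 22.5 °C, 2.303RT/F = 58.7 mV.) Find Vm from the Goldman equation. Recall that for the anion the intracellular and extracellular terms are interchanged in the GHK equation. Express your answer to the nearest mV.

-58 mV

Vm = 58.7 · log₁₀[(Σ P·[cation]ₒ + Σ P·[anion]ᵢ) / (Σ P·[cation]ᵢ + Σ P·[anion]ₒ)]
Numerator = 1×3.76 + 0.089×105 + 0.17×7.88 = 14.44
Denominator = 1×117 + 0.089×26.7 + 0.17×110 = 138.1
Vm = 58.7 · log₁₀(0.10461) = 58.7 × (-0.9804) = -57.55 mV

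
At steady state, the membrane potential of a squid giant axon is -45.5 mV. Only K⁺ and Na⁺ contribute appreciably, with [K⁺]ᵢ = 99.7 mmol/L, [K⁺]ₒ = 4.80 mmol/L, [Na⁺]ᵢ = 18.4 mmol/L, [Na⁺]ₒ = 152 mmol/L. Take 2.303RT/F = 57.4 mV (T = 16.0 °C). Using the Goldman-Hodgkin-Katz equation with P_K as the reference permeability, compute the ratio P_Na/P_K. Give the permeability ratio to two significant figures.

Let α = P_Na/P_K. GHK: Vm = 57.4·log₁₀[(Kₒ + α·Naₒ)/(Kᵢ + α·Naᵢ)].
10^(Vm/57.4) = 10^(-45.5/57.4) = 0.16118
So 0.16118·(Kᵢ + α·Naᵢ) = Kₒ + α·Naₒ → α = (0.16118·99.7 − 4.8) / (152.0 − 0.16118·18.4)
α = (16.07 − 4.8) / (152.0 − 2.966) = 11.27/149 = 0.07562

0.076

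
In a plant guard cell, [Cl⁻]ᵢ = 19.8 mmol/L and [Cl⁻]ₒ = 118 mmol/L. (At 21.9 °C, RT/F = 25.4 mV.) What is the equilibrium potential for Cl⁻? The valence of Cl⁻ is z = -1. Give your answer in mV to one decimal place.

E = (25.4/z) · ln([Cl⁻]_out/[Cl⁻]_in) with z = -1.
For an anion, dividing by z = -1 reverses the sign.
= (25.4/-1) · ln(118/19.8) = -25.40 · ln(5.96)
= -25.40 · (1.7850) = -45.34 mV

-45.3 mV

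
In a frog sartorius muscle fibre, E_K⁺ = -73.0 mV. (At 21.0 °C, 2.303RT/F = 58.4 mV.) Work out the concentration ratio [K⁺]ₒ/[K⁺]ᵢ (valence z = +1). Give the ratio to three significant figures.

0.0562

log₁₀([out]/[in]) = E·z/(58.4) = -73.0 × 1 / 58.4 = -1.2500
[out]/[in] = 10^(-1.2500) = 0.05623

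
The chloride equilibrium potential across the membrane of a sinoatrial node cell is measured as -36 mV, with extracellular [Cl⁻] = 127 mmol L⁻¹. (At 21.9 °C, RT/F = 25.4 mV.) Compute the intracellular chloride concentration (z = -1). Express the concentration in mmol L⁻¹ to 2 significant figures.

Nernst: E = (25.4/-1) · ln([out]/[in]), so ln([out]/[in]) = -36.0 × -1 / 25.4 = 1.4173.
[out]/[in] = e^(1.4173) = 4.126.
[in] = 127 / 4.126 = 30.78 mmol L⁻¹.

31 mmol L⁻¹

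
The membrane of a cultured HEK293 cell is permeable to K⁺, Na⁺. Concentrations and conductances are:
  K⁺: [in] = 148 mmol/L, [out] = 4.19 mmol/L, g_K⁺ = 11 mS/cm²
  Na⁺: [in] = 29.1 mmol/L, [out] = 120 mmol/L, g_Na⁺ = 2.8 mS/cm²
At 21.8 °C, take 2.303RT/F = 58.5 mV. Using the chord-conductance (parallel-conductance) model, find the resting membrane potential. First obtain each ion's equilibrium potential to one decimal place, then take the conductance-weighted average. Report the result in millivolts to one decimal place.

-64.9 mV

E_K⁺ = (58.5/1)·log₁₀(4.19/148) = -90.6 mV
E_Na⁺ = (58.5/1)·log₁₀(120/29.1) = 36.0 mV
Vm = (Σ gᵢEᵢ)/(Σ gᵢ) = (11·-90.6 + 2.8·36.0) / (11 + 2.8)
= -895.80 / 13.8 = -64.91 mV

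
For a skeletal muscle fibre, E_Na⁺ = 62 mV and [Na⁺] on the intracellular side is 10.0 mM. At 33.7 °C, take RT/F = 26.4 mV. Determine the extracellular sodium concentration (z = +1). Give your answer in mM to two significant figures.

100 mM

Nernst: E = (26.4/1) · ln([out]/[in]), so ln([out]/[in]) = 62.0 × 1 / 26.4 = 2.3485.
[out]/[in] = e^(2.3485) = 10.47.
[out] = 10.47 × 10.0 = 104.7 mM.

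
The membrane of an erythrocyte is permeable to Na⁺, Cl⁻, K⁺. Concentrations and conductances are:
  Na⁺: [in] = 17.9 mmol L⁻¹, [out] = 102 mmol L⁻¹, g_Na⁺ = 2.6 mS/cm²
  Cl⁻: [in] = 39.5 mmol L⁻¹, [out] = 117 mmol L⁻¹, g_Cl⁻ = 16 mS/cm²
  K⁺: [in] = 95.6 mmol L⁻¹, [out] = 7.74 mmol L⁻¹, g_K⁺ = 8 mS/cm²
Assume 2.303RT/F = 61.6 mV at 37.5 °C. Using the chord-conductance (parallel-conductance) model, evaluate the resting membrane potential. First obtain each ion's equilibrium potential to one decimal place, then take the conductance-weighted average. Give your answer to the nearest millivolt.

-33 mV

E_Na⁺ = (61.6/1)·log₁₀(102/17.9) = 46.6 mV
E_Cl⁻ = (61.6/-1)·log₁₀(117/39.5) = -29.0 mV
E_K⁺ = (61.6/1)·log₁₀(7.74/95.6) = -67.2 mV
Vm = (Σ gᵢEᵢ)/(Σ gᵢ) = (2.6·46.6 + 16·-29.0 + 8·-67.2) / (2.6 + 16 + 8)
= -880.44 / 26.6 = -33.10 mV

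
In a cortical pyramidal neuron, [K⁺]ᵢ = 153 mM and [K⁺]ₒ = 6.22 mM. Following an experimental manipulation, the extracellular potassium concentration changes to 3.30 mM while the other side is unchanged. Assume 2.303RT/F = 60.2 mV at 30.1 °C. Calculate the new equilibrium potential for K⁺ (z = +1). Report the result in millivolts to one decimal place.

-100.3 mV

After the shift: [K⁺]_out = 3.30, [K⁺]_in = 153 mM.
E_new = (60.2/1)·log₁₀(3.30/153) = 60.20 · (-1.6662) = -100.30 mV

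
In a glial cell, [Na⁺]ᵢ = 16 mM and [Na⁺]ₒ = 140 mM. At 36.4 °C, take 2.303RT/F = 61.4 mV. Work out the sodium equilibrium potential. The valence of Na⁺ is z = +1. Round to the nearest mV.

E = (61.4/z) · log₁₀([Na⁺]_out/[Na⁺]_in) with z = +1.
= (61.4/1) · log₁₀(140/16) = 61.40 · log₁₀(8.75)
= 61.40 · (0.9420) = 57.84 mV

58 mV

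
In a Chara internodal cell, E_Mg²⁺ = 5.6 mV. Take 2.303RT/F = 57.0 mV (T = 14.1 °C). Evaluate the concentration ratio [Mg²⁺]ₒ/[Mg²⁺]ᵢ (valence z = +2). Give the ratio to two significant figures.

log₁₀([out]/[in]) = E·z/(57.0) = 5.6 × 2 / 57.0 = 0.1965
[out]/[in] = 10^(0.1965) = 1.572

1.6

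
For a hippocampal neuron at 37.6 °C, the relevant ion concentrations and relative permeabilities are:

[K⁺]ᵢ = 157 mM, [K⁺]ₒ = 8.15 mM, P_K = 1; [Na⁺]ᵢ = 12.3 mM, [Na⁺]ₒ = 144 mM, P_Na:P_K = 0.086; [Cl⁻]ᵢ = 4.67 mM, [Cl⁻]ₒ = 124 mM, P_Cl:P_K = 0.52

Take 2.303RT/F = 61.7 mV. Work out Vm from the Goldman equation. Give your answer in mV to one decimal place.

-60.9 mV

Vm = 61.7 · log₁₀[(Σ P·[cation]ₒ + Σ P·[anion]ᵢ) / (Σ P·[cation]ᵢ + Σ P·[anion]ₒ)]
Numerator = 1×8.15 + 0.086×144 + 0.52×4.67 = 22.96
Denominator = 1×157 + 0.086×12.3 + 0.52×124 = 222.5
Vm = 61.7 · log₁₀(0.10318) = 61.7 × (-0.9864) = -60.86 mV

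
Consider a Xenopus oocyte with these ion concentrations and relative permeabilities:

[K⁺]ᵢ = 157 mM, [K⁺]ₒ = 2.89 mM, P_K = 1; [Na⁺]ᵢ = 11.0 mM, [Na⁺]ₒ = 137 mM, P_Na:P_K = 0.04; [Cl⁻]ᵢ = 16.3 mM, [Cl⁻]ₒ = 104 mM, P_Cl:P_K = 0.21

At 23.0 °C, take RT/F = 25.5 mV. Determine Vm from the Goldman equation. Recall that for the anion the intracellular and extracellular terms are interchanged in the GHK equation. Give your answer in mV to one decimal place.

Vm = 25.5 · ln[(Σ P·[cation]ₒ + Σ P·[anion]ᵢ) / (Σ P·[cation]ᵢ + Σ P·[anion]ₒ)]
Numerator = 1×2.89 + 0.04×137 + 0.21×16.3 = 11.79
Denominator = 1×157 + 0.04×11.0 + 0.21×104 = 179.3
Vm = 25.5 · ln(0.06578) = 25.5 × (-2.7214) = -69.40 mV

-69.4 mV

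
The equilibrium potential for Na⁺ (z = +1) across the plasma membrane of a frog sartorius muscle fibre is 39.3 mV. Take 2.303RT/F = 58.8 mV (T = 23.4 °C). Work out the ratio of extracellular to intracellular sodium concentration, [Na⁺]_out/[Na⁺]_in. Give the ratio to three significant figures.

log₁₀([out]/[in]) = E·z/(58.8) = 39.3 × 1 / 58.8 = 0.6684
[out]/[in] = 10^(0.6684) = 4.66

4.66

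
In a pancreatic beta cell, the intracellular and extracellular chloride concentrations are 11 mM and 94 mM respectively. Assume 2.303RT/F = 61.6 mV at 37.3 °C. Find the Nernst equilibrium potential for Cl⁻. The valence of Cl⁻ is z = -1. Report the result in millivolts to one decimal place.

-57.4 mV

E = (61.6/z) · log₁₀([Cl⁻]_out/[Cl⁻]_in) with z = -1.
For an anion, dividing by z = -1 reverses the sign.
= (61.6/-1) · log₁₀(94/11) = -61.60 · log₁₀(8.545)
= -61.60 · (0.9317) = -57.39 mV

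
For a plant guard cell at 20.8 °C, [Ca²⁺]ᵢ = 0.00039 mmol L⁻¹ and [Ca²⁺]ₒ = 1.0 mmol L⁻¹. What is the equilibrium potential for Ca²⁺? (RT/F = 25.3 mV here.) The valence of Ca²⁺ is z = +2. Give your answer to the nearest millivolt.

99 mV

E = (25.3/z) · ln([Ca²⁺]_out/[Ca²⁺]_in) with z = +2.
= (25.3/2) · ln(1.0/0.00039) = 12.65 · ln(2564)
= 12.65 · (7.8494) = 99.29 mV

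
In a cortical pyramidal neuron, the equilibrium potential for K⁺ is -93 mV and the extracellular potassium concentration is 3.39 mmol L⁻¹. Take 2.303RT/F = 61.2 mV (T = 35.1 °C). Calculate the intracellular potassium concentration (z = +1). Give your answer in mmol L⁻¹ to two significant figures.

110 mmol L⁻¹

Nernst: E = (61.2/1) · log₁₀([out]/[in]), so log₁₀([out]/[in]) = -93.0 × 1 / 61.2 = -1.5196.
[out]/[in] = 10^(-1.5196) = 0.03023.
[in] = 3.39 / 0.03023 = 112.2 mmol L⁻¹.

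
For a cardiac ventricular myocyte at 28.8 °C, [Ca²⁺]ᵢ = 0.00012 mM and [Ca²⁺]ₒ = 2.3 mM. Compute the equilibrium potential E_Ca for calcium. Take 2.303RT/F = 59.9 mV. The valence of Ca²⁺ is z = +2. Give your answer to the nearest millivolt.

E = (59.9/z) · log₁₀([Ca²⁺]_out/[Ca²⁺]_in) with z = +2.
= (59.9/2) · log₁₀(2.3/0.00012) = 29.95 · log₁₀(1.917e+04)
= 29.95 · (4.2825) = 128.26 mV

128 mV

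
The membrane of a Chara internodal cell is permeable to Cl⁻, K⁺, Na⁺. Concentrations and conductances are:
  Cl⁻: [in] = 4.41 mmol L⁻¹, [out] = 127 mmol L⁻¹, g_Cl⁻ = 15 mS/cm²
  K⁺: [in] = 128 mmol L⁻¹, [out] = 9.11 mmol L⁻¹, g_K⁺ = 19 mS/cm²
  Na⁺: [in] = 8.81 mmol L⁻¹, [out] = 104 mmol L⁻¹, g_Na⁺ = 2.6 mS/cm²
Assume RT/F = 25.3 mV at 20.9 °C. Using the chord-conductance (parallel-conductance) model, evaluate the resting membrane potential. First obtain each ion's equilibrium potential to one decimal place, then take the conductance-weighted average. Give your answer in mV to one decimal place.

-65.1 mV

E_Cl⁻ = (25.3/-1)·ln(127/4.41) = -85.0 mV
E_K⁺ = (25.3/1)·ln(9.11/128) = -66.9 mV
E_Na⁺ = (25.3/1)·ln(104/8.81) = 62.5 mV
Vm = (Σ gᵢEᵢ)/(Σ gᵢ) = (15·-85.0 + 19·-66.9 + 2.6·62.5) / (15 + 19 + 2.6)
= -2383.60 / 36.6 = -65.13 mV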